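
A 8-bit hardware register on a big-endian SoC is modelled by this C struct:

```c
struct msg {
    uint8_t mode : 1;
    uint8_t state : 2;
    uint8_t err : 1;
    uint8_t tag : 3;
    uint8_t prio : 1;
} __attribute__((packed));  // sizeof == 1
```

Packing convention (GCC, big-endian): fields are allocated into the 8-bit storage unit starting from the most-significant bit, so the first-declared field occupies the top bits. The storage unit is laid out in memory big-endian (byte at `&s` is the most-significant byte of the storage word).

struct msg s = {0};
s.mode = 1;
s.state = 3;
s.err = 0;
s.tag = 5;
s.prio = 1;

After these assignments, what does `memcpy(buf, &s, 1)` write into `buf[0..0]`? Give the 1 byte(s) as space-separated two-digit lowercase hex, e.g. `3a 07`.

mode (1b) val=1 bits=0x1 at bit 7: 0x80
state (2b) val=3 bits=0x3 at bit 5: 0xe0
err (1b) val=0 bits=0x0 at bit 4: 0xe0
tag (3b) val=5 bits=0x5 at bit 1: 0xea
prio (1b) val=1 bits=0x1 at bit 0: 0xeb
word = 0xeb → big-endian bytes:
  [0]=0xeb

eb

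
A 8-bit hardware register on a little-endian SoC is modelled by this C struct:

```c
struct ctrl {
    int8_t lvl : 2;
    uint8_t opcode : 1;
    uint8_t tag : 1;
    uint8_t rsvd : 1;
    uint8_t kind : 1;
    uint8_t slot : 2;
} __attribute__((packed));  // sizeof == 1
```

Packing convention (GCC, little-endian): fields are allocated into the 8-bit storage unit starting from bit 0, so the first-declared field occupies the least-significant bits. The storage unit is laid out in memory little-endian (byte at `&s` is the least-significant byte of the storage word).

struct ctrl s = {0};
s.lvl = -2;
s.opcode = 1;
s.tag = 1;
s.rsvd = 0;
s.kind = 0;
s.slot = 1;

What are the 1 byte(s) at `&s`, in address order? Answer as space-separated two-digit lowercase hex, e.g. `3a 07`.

4e

lvl:2 = -2 → 0x2 << 0 → word 0x02
opcode:1 = 1 → 0x1 << 2 → word 0x06
tag:1 = 1 → 0x1 << 3 → word 0x0e
rsvd:1 = 0 → 0x0 << 4 → word 0x0e
kind:1 = 0 → 0x0 << 5 → word 0x0e
slot:2 = 1 → 0x1 << 6 → word 0x4e
word = 0x4e → little-endian bytes:
  [0]=0x4e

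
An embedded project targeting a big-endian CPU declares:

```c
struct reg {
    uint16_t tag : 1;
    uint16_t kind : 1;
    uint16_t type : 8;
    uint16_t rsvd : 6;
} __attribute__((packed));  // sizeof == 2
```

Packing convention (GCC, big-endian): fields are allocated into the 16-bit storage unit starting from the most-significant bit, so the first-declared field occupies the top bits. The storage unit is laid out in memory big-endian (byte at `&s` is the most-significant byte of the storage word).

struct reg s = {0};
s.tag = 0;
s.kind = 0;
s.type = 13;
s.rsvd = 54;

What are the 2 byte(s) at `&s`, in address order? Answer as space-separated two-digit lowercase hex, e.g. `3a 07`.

03 76

tag:1 = 0 → 0x0 << 15 → word 0x0000
kind:1 = 0 → 0x0 << 14 → word 0x0000
type:8 = 13 → 0xd << 6 → word 0x0340
rsvd:6 = 54 → 0x36 << 0 → word 0x0376
word = 0x0376 → big-endian bytes:
  [0]=0x03  [1]=0x76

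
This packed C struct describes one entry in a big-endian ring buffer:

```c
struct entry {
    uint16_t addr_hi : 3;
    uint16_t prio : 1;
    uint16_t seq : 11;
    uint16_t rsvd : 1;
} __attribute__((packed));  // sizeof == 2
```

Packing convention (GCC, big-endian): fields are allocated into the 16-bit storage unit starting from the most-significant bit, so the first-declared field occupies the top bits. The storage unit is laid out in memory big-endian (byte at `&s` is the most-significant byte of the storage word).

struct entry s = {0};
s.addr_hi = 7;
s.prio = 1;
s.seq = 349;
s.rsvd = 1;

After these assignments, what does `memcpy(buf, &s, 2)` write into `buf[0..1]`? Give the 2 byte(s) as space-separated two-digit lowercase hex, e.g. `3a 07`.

[13+:3] addr_hi=7 & 0x7 = 0x7; word=0xe000
[12+:1] prio=1 & 0x1 = 0x1; word=0xf000
[1+:11] seq=349 & 0x7ff = 0x15d; word=0xf2ba
[0+:1] rsvd=1 & 0x1 = 0x1; word=0xf2bb
word = 0xf2bb → big-endian bytes:
  [0]=0xf2  [1]=0xbb

f2 bb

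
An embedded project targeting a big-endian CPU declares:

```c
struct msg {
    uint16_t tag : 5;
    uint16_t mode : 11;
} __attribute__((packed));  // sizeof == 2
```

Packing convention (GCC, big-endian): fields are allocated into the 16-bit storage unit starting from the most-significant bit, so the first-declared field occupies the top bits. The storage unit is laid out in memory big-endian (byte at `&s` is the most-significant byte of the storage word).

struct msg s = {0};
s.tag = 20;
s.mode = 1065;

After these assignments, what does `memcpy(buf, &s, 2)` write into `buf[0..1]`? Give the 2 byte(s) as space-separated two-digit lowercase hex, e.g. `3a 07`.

[11+:5] tag=20 & 0x1f = 0x14; word=0xa000
[0+:11] mode=1065 & 0x7ff = 0x429; word=0xa429
word = 0xa429 → big-endian bytes:
  [0]=0xa4  [1]=0x29

a4 29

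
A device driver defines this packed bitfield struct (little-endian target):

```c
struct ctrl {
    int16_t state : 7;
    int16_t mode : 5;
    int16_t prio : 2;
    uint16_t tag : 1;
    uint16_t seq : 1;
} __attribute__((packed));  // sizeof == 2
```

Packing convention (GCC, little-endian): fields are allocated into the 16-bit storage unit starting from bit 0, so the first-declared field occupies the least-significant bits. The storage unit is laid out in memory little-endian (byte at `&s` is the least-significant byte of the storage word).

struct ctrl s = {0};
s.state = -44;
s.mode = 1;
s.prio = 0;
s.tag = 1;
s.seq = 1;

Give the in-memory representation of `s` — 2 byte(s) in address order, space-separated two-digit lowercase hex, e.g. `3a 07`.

state (7b) val=-44 bits=0x54 at bit 0: 0x0054
mode (5b) val=1 bits=0x1 at bit 7: 0x00d4
prio (2b) val=0 bits=0x0 at bit 12: 0x00d4
tag (1b) val=1 bits=0x1 at bit 14: 0x40d4
seq (1b) val=1 bits=0x1 at bit 15: 0xc0d4
word = 0xc0d4 → little-endian bytes:
  [0]=0xd4  [1]=0xc0

d4 c0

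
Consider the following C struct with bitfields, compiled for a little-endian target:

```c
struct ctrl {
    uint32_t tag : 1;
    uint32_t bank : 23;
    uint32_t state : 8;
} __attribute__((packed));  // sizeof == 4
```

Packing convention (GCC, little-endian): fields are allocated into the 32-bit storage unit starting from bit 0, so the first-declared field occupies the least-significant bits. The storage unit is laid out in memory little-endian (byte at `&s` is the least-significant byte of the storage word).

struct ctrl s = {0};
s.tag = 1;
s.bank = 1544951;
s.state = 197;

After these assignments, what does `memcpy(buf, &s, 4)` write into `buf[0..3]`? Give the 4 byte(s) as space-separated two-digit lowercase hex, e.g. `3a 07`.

ef 25 2f c5

[0+:1] tag=1 & 0x1 = 0x1; word=0x00000001
[1+:23] bank=1544951 & 0x7fffff = 0x1792f7; word=0x002f25ef
[24+:8] state=197 & 0xff = 0xc5; word=0xc52f25ef
word = 0xc52f25ef → little-endian bytes:
  [0]=0xef  [1]=0x25  [2]=0x2f  [3]=0xc5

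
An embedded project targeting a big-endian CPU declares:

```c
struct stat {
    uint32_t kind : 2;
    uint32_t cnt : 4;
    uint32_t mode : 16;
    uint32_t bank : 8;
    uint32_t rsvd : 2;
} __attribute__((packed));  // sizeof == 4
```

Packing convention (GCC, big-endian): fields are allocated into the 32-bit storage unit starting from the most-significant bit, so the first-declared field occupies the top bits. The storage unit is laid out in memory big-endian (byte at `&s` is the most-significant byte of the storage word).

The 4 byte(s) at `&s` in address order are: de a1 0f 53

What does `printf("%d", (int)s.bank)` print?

[0]=0xde [1]=0xa1 [2]=0x0f [3]=0x53 (big-endian) → word 0xdea10f53
kind:2 @ bit 30 → (0xdea10f53>>30)&0x3 = 0x3
cnt:4 @ bit 26 → (0xdea10f53>>26)&0xf = 0x7
mode:16 @ bit 10 → (0xdea10f53>>10)&0xffff = 0xa843
bank:8 @ bit 2 → (0xdea10f53>>2)&0xff = 0xd4  ←
rsvd:2 @ bit 0 → (0xdea10f53>>0)&0x3 = 0x3

212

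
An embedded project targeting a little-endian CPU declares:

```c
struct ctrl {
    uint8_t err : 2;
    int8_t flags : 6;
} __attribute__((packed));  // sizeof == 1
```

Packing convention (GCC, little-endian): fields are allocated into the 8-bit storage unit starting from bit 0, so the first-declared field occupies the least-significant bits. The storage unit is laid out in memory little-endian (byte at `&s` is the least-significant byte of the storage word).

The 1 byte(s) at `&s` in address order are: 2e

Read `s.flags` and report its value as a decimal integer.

[0]=0x2e (little-endian) → word 0x2e
err:2 @ bit 0 → (0x2e>>0)&0x3 = 0x2
flags:6 @ bit 2 → (0x2e>>2)&0x3f = 0xb  ←
flags signed 6b, MSB=0: value = 11

11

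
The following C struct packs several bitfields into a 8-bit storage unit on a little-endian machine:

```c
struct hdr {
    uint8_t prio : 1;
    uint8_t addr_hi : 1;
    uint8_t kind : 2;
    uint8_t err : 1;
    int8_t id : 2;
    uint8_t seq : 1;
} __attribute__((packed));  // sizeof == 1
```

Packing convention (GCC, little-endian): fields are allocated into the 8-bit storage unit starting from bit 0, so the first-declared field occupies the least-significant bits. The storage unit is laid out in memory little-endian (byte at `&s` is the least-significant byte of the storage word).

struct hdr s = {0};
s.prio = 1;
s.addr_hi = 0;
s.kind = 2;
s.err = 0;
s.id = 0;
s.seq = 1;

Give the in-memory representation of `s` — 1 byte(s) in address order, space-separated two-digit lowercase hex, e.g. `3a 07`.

prio (1b) val=1 bits=0x1 at bit 0: 0x01
addr_hi (1b) val=0 bits=0x0 at bit 1: 0x01
kind (2b) val=2 bits=0x2 at bit 2: 0x09
err (1b) val=0 bits=0x0 at bit 4: 0x09
id (2b) val=0 bits=0x0 at bit 5: 0x09
seq (1b) val=1 bits=0x1 at bit 7: 0x89
word = 0x89 → little-endian bytes:
  [0]=0x89

89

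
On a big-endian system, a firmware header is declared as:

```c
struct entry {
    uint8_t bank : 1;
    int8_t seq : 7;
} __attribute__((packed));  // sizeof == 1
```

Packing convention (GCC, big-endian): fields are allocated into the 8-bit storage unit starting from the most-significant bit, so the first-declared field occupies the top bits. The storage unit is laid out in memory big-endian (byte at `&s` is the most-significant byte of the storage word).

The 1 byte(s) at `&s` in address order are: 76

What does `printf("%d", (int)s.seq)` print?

-10

[0]=0x76 (big-endian) → word 0x76
bank [7+:1] = (word>>7) & 0x1 = 0
seq [0+:7] = (word>>0) & 0x7f = 118  ←
seq signed 7b, MSB=1: 118 - 128 = -10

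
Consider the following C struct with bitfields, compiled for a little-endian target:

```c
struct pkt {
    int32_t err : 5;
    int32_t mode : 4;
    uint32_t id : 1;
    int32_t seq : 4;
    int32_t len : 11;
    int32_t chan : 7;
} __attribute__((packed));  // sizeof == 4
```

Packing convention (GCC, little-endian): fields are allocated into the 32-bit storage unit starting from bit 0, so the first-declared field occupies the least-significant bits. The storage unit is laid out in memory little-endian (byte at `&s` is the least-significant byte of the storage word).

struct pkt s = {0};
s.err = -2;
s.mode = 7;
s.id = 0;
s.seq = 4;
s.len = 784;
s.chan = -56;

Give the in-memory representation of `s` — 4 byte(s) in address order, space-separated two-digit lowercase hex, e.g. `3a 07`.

fe 10 c4 90

err:5 = -2 → 0x1e << 0 → word 0x0000001e
mode:4 = 7 → 0x7 << 5 → word 0x000000fe
id:1 = 0 → 0x0 << 9 → word 0x000000fe
seq:4 = 4 → 0x4 << 10 → word 0x000010fe
len:11 = 784 → 0x310 << 14 → word 0x00c410fe
chan:7 = -56 → 0x48 << 25 → word 0x90c410fe
word = 0x90c410fe → little-endian bytes:
  [0]=0xfe  [1]=0x10  [2]=0xc4  [3]=0x90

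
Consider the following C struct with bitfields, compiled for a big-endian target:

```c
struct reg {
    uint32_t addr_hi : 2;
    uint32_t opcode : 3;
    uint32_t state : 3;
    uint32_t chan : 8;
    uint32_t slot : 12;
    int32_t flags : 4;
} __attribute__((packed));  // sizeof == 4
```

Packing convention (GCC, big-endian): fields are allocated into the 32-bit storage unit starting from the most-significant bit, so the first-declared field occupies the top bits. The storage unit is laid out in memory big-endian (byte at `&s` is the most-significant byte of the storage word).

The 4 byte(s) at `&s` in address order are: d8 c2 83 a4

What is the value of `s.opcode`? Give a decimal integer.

[0]=0xd8 [1]=0xc2 [2]=0x83 [3]=0xa4 (big-endian) → word 0xd8c283a4
addr_hi:2 @ bit 30 → (0xd8c283a4>>30)&0x3 = 0x3
opcode:3 @ bit 27 → (0xd8c283a4>>27)&0x7 = 0x3  ←
state:3 @ bit 24 → (0xd8c283a4>>24)&0x7 = 0x0
chan:8 @ bit 16 → (0xd8c283a4>>16)&0xff = 0xc2
slot:12 @ bit 4 → (0xd8c283a4>>4)&0xfff = 0x83a
flags:4 @ bit 0 → (0xd8c283a4>>0)&0xf = 0x4

3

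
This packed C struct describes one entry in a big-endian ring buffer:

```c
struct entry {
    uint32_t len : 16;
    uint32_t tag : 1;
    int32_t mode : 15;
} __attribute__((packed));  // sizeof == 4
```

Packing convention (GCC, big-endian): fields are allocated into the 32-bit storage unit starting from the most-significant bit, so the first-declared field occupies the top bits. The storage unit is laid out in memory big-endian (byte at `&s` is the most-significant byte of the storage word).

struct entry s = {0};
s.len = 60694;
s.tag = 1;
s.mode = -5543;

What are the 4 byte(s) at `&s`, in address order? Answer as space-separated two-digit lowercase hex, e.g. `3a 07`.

ed 16 ea 59

len (16b) val=60694 bits=0xed16 at bit 16: 0xed160000
tag (1b) val=1 bits=0x1 at bit 15: 0xed168000
mode (15b) val=-5543 bits=0x6a59 at bit 0: 0xed16ea59
word = 0xed16ea59 → big-endian bytes:
  [0]=0xed  [1]=0x16  [2]=0xea  [3]=0x59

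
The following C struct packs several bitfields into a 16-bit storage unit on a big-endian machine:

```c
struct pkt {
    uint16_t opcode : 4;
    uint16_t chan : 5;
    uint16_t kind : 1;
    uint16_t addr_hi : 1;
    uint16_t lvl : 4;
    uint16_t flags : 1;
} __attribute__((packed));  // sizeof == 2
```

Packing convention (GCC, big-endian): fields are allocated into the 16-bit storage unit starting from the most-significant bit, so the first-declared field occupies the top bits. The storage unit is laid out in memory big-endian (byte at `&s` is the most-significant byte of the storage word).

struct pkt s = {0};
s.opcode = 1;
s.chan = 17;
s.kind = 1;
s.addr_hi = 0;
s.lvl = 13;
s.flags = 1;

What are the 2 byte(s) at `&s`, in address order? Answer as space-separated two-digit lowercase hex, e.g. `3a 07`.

18 db

opcode:4 = 1 → 0x1 << 12 → word 0x1000
chan:5 = 17 → 0x11 << 7 → word 0x1880
kind:1 = 1 → 0x1 << 6 → word 0x18c0
addr_hi:1 = 0 → 0x0 << 5 → word 0x18c0
lvl:4 = 13 → 0xd << 1 → word 0x18da
flags:1 = 1 → 0x1 << 0 → word 0x18db
word = 0x18db → big-endian bytes:
  [0]=0x18  [1]=0xdb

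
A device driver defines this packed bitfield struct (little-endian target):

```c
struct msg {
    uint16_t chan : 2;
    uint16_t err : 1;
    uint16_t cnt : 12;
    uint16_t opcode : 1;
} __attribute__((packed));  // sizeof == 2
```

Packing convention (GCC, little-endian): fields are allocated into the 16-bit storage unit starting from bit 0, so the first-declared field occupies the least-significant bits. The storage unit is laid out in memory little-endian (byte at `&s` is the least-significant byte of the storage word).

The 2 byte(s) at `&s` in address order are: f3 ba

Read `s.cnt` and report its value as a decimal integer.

[0]=0xf3 [1]=0xba (little-endian) → word 0xbaf3
chan:2 @ bit 0 → (0xbaf3>>0)&0x3 = 0x3
err:1 @ bit 2 → (0xbaf3>>2)&0x1 = 0x0
cnt:12 @ bit 3 → (0xbaf3>>3)&0xfff = 0x75e  ←
opcode:1 @ bit 15 → (0xbaf3>>15)&0x1 = 0x1

1886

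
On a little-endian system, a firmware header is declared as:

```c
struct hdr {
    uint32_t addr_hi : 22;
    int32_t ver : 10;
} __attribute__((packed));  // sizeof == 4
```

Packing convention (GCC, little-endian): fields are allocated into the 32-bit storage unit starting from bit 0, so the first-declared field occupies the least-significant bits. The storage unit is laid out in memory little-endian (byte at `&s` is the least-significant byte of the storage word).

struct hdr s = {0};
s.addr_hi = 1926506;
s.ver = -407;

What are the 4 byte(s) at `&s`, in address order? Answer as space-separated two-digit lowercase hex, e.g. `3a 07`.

addr_hi (22b) val=1926506 bits=0x1d656a at bit 0: 0x001d656a
ver (10b) val=-407 bits=0x269 at bit 22: 0x9a5d656a
word = 0x9a5d656a → little-endian bytes:
  [0]=0x6a  [1]=0x65  [2]=0x5d  [3]=0x9a

6a 65 5d 9a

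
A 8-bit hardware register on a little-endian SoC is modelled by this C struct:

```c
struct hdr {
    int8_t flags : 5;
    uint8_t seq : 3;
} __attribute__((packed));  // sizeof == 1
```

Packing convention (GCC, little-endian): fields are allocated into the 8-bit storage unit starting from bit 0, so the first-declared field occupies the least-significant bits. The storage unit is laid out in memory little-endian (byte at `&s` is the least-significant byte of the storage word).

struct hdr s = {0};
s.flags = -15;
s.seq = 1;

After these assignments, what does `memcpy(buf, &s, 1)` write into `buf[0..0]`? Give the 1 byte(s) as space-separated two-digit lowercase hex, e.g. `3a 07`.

flags (5b) val=-15 bits=0x11 at bit 0: 0x11
seq (3b) val=1 bits=0x1 at bit 5: 0x31
word = 0x31 → little-endian bytes:
  [0]=0x31

31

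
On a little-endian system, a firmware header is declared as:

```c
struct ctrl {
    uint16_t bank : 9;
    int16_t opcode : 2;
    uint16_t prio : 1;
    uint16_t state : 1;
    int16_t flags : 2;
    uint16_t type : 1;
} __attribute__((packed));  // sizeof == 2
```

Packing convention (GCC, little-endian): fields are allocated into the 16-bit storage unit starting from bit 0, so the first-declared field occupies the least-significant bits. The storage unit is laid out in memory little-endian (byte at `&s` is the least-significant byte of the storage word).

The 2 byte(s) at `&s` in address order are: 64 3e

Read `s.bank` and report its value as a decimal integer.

[0]=0x64 [1]=0x3e (little-endian) → word 0x3e64
bank [0+:9] = (word>>0) & 0x1ff = 100  ←
opcode [9+:2] = (word>>9) & 0x3 = 3
prio [11+:1] = (word>>11) & 0x1 = 1
state [12+:1] = (word>>12) & 0x1 = 1
flags [13+:2] = (word>>13) & 0x3 = 1
type [15+:1] = (word>>15) & 0x1 = 0

100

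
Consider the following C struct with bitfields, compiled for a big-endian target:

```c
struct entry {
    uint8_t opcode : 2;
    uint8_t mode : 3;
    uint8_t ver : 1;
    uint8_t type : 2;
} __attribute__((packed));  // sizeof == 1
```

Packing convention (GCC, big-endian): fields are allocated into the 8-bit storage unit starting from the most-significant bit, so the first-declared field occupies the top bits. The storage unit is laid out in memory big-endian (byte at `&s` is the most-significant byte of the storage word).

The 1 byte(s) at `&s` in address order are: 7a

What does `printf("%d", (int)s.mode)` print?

7

[0]=0x7a (big-endian) → word 0x7a
opcode:2 @ bit 6 → (0x7a>>6)&0x3 = 0x1
mode:3 @ bit 3 → (0x7a>>3)&0x7 = 0x7  ←
ver:1 @ bit 2 → (0x7a>>2)&0x1 = 0x0
type:2 @ bit 0 → (0x7a>>0)&0x3 = 0x2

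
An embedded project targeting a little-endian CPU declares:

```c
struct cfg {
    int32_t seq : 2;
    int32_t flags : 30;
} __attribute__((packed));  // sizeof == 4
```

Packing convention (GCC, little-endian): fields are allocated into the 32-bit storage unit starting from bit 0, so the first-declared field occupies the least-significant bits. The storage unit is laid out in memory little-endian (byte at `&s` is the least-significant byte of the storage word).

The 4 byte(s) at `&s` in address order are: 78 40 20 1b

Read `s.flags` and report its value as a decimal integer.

[0]=0x78 [1]=0x40 [2]=0x20 [3]=0x1b (little-endian) → word 0x1b204078
seq:2 @ bit 0 → (0x1b204078>>0)&0x3 = 0x0
flags:30 @ bit 2 → (0x1b204078>>2)&0x3fffffff = 0x6c8101e  ←
flags signed 30b, MSB=0: value = 113774622

113774622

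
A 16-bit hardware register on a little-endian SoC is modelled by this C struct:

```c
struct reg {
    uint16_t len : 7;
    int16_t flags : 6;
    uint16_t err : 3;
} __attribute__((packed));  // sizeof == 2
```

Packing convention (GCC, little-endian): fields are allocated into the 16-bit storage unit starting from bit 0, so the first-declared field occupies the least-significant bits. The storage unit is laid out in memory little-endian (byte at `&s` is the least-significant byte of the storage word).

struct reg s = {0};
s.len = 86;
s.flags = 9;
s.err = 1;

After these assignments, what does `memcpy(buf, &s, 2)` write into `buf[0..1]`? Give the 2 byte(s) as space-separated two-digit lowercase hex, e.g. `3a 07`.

len:7 = 86 → 0x56 << 0 → word 0x0056
flags:6 = 9 → 0x9 << 7 → word 0x04d6
err:3 = 1 → 0x1 << 13 → word 0x24d6
word = 0x24d6 → little-endian bytes:
  [0]=0xd6  [1]=0x24

d6 24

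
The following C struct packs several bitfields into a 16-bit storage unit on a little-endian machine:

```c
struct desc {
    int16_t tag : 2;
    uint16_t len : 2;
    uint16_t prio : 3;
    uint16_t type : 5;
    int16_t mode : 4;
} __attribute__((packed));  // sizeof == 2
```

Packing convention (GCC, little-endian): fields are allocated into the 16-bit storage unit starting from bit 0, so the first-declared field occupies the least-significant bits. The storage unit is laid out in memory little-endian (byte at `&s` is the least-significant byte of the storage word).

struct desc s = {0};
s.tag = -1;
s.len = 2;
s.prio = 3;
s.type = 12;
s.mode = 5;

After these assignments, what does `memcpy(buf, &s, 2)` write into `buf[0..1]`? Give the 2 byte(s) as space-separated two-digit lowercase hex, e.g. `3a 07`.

3b 56

[0+:2] tag=-1 & 0x3 = 0x3; word=0x0003
[2+:2] len=2 & 0x3 = 0x2; word=0x000b
[4+:3] prio=3 & 0x7 = 0x3; word=0x003b
[7+:5] type=12 & 0x1f = 0xc; word=0x063b
[12+:4] mode=5 & 0xf = 0x5; word=0x563b
word = 0x563b → little-endian bytes:
  [0]=0x3b  [1]=0x56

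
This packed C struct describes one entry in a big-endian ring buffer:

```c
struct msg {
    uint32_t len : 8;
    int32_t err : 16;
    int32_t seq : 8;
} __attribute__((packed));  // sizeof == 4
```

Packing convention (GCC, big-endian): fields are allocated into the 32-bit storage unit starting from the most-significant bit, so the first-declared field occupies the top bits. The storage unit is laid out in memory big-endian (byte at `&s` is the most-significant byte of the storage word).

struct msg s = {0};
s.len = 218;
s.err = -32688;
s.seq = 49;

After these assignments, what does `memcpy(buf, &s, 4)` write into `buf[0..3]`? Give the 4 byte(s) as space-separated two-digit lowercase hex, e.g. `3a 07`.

da 80 50 31

len:8 = 218 → 0xda << 24 → word 0xda000000
err:16 = -32688 → 0x8050 << 8 → word 0xda805000
seq:8 = 49 → 0x31 << 0 → word 0xda805031
word = 0xda805031 → big-endian bytes:
  [0]=0xda  [1]=0x80  [2]=0x50  [3]=0x31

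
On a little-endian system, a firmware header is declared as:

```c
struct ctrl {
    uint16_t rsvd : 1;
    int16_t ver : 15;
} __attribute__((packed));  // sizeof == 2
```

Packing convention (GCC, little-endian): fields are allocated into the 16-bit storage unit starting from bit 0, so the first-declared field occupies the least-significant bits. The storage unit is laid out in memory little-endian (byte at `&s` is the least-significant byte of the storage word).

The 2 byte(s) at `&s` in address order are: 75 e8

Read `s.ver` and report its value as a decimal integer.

[0]=0x75 [1]=0xe8 (little-endian) → word 0xe875
rsvd:1 @ bit 0 → (0xe875>>0)&0x1 = 0x1
ver:15 @ bit 1 → (0xe875>>1)&0x7fff = 0x743a  ←
ver signed 15b, MSB=1: 29754 - 32768 = -3014

-3014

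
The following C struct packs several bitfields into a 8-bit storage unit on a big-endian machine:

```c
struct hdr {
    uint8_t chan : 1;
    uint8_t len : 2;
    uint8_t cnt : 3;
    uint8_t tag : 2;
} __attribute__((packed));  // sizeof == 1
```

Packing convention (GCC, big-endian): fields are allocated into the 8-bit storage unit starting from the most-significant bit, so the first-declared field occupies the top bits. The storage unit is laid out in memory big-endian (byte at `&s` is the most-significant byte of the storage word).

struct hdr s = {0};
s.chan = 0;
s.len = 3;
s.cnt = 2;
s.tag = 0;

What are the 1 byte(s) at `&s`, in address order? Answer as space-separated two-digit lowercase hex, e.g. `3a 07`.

68

chan (1b) val=0 bits=0x0 at bit 7: 0x00
len (2b) val=3 bits=0x3 at bit 5: 0x60
cnt (3b) val=2 bits=0x2 at bit 2: 0x68
tag (2b) val=0 bits=0x0 at bit 0: 0x68
word = 0x68 → big-endian bytes:
  [0]=0x68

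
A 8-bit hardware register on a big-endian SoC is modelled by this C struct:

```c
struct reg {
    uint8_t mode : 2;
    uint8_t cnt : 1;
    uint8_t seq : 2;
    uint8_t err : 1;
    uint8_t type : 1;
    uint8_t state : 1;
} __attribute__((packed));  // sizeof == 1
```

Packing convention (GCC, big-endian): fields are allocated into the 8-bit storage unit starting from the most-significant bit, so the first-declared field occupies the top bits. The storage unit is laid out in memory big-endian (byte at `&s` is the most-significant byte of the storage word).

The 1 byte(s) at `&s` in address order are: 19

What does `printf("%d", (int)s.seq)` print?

3

[0]=0x19 (big-endian) → word 0x19
mode:2 @ bit 6 → (0x19>>6)&0x3 = 0x0
cnt:1 @ bit 5 → (0x19>>5)&0x1 = 0x0
seq:2 @ bit 3 → (0x19>>3)&0x3 = 0x3  ←
err:1 @ bit 2 → (0x19>>2)&0x1 = 0x0
type:1 @ bit 1 → (0x19>>1)&0x1 = 0x0
state:1 @ bit 0 → (0x19>>0)&0x1 = 0x1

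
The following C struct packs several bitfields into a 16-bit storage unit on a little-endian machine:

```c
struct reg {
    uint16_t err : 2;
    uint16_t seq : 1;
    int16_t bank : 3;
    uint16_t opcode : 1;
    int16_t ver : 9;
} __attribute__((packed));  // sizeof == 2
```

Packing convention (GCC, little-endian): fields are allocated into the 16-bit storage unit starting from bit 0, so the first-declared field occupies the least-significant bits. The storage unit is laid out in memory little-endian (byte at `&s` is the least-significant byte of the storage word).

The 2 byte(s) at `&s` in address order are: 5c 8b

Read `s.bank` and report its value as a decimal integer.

[0]=0x5c [1]=0x8b (little-endian) → word 0x8b5c
err:2 @ bit 0 → (0x8b5c>>0)&0x3 = 0x0
seq:1 @ bit 2 → (0x8b5c>>2)&0x1 = 0x1
bank:3 @ bit 3 → (0x8b5c>>3)&0x7 = 0x3  ←
opcode:1 @ bit 6 → (0x8b5c>>6)&0x1 = 0x1
ver:9 @ bit 7 → (0x8b5c>>7)&0x1ff = 0x116
bank signed 3b, MSB=0: value = 3

3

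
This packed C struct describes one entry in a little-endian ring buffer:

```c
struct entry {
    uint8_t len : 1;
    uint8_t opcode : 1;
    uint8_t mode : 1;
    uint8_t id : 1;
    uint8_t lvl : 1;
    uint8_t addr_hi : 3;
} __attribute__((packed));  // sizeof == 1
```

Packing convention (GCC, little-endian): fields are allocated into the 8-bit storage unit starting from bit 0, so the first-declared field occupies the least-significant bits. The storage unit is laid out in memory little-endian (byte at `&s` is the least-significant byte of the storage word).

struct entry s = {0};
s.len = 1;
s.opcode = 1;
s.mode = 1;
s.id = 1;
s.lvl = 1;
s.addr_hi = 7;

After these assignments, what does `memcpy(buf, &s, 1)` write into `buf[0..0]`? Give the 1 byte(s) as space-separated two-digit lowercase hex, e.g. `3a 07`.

ff

len (1b) val=1 bits=0x1 at bit 0: 0x01
opcode (1b) val=1 bits=0x1 at bit 1: 0x03
mode (1b) val=1 bits=0x1 at bit 2: 0x07
id (1b) val=1 bits=0x1 at bit 3: 0x0f
lvl (1b) val=1 bits=0x1 at bit 4: 0x1f
addr_hi (3b) val=7 bits=0x7 at bit 5: 0xff
word = 0xff → little-endian bytes:
  [0]=0xff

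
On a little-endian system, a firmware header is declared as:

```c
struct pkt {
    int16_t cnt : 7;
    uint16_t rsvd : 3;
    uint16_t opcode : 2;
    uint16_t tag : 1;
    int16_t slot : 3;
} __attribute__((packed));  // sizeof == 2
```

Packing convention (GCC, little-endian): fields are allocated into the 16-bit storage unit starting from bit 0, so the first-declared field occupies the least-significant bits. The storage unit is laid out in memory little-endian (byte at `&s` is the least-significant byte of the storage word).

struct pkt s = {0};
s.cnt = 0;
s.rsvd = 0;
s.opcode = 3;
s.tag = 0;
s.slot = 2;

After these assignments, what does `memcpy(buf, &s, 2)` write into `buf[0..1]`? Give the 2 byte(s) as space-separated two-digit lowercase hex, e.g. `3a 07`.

[0+:7] cnt=0 & 0x7f = 0x0; word=0x0000
[7+:3] rsvd=0 & 0x7 = 0x0; word=0x0000
[10+:2] opcode=3 & 0x3 = 0x3; word=0x0c00
[12+:1] tag=0 & 0x1 = 0x0; word=0x0c00
[13+:3] slot=2 & 0x7 = 0x2; word=0x4c00
word = 0x4c00 → little-endian bytes:
  [0]=0x00  [1]=0x4c

00 4c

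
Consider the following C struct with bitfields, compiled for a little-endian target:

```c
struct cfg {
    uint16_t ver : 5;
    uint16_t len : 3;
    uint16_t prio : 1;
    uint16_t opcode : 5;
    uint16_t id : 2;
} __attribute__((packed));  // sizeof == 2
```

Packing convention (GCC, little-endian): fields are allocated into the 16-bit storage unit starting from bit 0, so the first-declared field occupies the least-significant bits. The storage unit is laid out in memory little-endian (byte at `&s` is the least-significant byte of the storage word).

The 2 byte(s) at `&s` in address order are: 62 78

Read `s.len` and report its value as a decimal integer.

3

[0]=0x62 [1]=0x78 (little-endian) → word 0x7862
ver:5 @ bit 0 → (0x7862>>0)&0x1f = 0x2
len:3 @ bit 5 → (0x7862>>5)&0x7 = 0x3  ←
prio:1 @ bit 8 → (0x7862>>8)&0x1 = 0x0
opcode:5 @ bit 9 → (0x7862>>9)&0x1f = 0x1c
id:2 @ bit 14 → (0x7862>>14)&0x3 = 0x1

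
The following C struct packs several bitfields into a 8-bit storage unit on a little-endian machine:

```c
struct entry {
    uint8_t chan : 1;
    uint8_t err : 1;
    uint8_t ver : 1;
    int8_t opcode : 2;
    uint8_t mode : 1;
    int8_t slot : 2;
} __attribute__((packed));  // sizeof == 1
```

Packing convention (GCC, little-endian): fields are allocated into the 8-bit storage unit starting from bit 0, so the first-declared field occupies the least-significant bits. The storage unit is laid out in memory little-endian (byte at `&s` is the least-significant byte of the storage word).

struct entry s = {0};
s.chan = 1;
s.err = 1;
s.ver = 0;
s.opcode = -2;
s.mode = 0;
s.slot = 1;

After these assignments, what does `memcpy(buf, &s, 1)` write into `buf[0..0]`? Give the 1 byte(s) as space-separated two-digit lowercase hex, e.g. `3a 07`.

[0+:1] chan=1 & 0x1 = 0x1; word=0x01
[1+:1] err=1 & 0x1 = 0x1; word=0x03
[2+:1] ver=0 & 0x1 = 0x0; word=0x03
[3+:2] opcode=-2 & 0x3 = 0x2; word=0x13
[5+:1] mode=0 & 0x1 = 0x0; word=0x13
[6+:2] slot=1 & 0x3 = 0x1; word=0x53
word = 0x53 → little-endian bytes:
  [0]=0x53

53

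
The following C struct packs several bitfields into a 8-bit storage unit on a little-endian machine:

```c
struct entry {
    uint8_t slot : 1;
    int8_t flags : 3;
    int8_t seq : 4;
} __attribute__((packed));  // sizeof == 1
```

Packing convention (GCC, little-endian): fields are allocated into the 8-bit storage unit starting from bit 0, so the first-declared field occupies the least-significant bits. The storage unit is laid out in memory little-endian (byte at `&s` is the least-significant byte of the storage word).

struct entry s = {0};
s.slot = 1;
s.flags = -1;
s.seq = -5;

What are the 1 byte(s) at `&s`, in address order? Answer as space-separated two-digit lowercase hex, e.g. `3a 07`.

[0+:1] slot=1 & 0x1 = 0x1; word=0x01
[1+:3] flags=-1 & 0x7 = 0x7; word=0x0f
[4+:4] seq=-5 & 0xf = 0xb; word=0xbf
word = 0xbf → little-endian bytes:
  [0]=0xbf

bf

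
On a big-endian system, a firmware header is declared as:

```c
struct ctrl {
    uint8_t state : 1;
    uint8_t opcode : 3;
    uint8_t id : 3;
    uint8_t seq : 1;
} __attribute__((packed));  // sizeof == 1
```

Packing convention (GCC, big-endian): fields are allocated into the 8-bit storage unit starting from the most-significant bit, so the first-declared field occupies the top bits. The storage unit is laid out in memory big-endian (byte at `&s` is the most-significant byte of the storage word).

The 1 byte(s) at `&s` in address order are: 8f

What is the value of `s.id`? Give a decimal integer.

7

[0]=0x8f (big-endian) → word 0x8f
state [7+:1] = (word>>7) & 0x1 = 1
opcode [4+:3] = (word>>4) & 0x7 = 0
id [1+:3] = (word>>1) & 0x7 = 7  ←
seq [0+:1] = (word>>0) & 0x1 = 1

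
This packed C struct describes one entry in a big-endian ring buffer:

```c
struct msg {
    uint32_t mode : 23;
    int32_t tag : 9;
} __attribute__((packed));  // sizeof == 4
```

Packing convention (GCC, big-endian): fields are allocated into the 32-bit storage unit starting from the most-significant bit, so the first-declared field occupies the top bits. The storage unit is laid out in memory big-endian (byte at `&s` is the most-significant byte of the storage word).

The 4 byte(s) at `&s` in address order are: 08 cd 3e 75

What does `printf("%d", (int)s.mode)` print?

288415

[0]=0x08 [1]=0xcd [2]=0x3e [3]=0x75 (big-endian) → word 0x08cd3e75
mode [9+:23] = (word>>9) & 0x7fffff = 288415  ←
tag [0+:9] = (word>>0) & 0x1ff = 117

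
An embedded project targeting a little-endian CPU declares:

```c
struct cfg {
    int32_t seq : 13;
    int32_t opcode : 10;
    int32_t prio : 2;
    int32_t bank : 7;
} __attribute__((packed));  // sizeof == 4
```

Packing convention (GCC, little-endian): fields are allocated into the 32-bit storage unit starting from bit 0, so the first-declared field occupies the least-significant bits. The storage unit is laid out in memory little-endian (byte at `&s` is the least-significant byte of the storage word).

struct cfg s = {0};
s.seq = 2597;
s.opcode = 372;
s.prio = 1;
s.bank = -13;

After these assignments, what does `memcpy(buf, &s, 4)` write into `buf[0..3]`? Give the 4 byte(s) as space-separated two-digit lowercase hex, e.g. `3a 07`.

25 8a ae e6

[0+:13] seq=2597 & 0x1fff = 0xa25; word=0x00000a25
[13+:10] opcode=372 & 0x3ff = 0x174; word=0x002e8a25
[23+:2] prio=1 & 0x3 = 0x1; word=0x00ae8a25
[25+:7] bank=-13 & 0x7f = 0x73; word=0xe6ae8a25
word = 0xe6ae8a25 → little-endian bytes:
  [0]=0x25  [1]=0x8a  [2]=0xae  [3]=0xe6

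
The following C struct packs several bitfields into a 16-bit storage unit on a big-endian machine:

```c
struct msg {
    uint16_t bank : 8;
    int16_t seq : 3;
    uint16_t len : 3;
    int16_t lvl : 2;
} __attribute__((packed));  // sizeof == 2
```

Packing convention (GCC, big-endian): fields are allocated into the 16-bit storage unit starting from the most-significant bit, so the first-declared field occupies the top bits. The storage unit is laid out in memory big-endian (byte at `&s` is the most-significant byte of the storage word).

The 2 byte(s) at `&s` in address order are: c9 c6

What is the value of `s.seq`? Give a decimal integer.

-2

[0]=0xc9 [1]=0xc6 (big-endian) → word 0xc9c6
bank:8 @ bit 8 → (0xc9c6>>8)&0xff = 0xc9
seq:3 @ bit 5 → (0xc9c6>>5)&0x7 = 0x6  ←
len:3 @ bit 2 → (0xc9c6>>2)&0x7 = 0x1
lvl:2 @ bit 0 → (0xc9c6>>0)&0x3 = 0x2
seq signed 3b, MSB=1: 6 - 8 = -2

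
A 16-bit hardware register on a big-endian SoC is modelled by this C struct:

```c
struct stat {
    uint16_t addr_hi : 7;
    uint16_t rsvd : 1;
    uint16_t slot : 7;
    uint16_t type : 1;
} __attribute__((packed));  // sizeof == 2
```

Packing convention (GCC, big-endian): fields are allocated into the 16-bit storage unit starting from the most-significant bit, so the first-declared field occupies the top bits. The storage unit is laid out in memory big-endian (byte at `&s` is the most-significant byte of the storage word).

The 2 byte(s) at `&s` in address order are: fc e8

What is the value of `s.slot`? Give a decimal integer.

[0]=0xfc [1]=0xe8 (big-endian) → word 0xfce8
addr_hi [9+:7] = (word>>9) & 0x7f = 126
rsvd [8+:1] = (word>>8) & 0x1 = 0
slot [1+:7] = (word>>1) & 0x7f = 116  ←
type [0+:1] = (word>>0) & 0x1 = 0

116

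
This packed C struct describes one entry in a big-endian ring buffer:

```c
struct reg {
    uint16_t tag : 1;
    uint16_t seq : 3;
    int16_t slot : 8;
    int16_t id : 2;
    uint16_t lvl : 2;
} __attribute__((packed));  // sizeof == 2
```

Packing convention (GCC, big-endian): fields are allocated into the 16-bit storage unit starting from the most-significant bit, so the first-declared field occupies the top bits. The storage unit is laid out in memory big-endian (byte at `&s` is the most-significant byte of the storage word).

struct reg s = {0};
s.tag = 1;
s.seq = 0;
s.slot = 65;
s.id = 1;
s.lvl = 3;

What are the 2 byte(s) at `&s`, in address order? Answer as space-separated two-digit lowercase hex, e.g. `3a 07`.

[15+:1] tag=1 & 0x1 = 0x1; word=0x8000
[12+:3] seq=0 & 0x7 = 0x0; word=0x8000
[4+:8] slot=65 & 0xff = 0x41; word=0x8410
[2+:2] id=1 & 0x3 = 0x1; word=0x8414
[0+:2] lvl=3 & 0x3 = 0x3; word=0x8417
word = 0x8417 → big-endian bytes:
  [0]=0x84  [1]=0x17

84 17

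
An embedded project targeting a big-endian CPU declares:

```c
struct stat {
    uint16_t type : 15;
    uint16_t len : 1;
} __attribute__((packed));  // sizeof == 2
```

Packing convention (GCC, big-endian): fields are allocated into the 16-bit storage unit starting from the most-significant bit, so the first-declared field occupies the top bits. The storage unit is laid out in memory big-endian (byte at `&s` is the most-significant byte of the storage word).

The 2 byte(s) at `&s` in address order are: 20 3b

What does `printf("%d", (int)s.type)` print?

[0]=0x20 [1]=0x3b (big-endian) → word 0x203b
type:15 @ bit 1 → (0x203b>>1)&0x7fff = 0x101d  ←
len:1 @ bit 0 → (0x203b>>0)&0x1 = 0x1

4125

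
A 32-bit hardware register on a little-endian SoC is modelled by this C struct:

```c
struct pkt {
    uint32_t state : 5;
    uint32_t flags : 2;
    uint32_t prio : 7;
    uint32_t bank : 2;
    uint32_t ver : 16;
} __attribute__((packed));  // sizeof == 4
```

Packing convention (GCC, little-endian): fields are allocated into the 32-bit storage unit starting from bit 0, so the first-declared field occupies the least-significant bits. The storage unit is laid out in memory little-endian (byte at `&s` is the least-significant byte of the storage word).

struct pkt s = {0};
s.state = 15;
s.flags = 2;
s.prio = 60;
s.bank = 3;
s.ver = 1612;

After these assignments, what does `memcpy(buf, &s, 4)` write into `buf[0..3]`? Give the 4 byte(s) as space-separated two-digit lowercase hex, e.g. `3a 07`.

4f de 4c 06

state (5b) val=15 bits=0xf at bit 0: 0x0000000f
flags (2b) val=2 bits=0x2 at bit 5: 0x0000004f
prio (7b) val=60 bits=0x3c at bit 7: 0x00001e4f
bank (2b) val=3 bits=0x3 at bit 14: 0x0000de4f
ver (16b) val=1612 bits=0x64c at bit 16: 0x064cde4f
word = 0x064cde4f → little-endian bytes:
  [0]=0x4f  [1]=0xde  [2]=0x4c  [3]=0x06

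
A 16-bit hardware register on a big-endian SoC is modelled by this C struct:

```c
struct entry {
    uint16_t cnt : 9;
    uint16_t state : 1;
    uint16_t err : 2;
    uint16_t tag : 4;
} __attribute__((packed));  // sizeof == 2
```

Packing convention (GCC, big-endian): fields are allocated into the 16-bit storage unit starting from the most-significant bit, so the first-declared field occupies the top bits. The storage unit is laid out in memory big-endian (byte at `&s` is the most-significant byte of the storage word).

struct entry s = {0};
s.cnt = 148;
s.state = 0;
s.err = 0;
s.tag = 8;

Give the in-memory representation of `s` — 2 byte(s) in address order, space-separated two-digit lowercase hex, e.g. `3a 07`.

cnt (9b) val=148 bits=0x94 at bit 7: 0x4a00
state (1b) val=0 bits=0x0 at bit 6: 0x4a00
err (2b) val=0 bits=0x0 at bit 4: 0x4a00
tag (4b) val=8 bits=0x8 at bit 0: 0x4a08
word = 0x4a08 → big-endian bytes:
  [0]=0x4a  [1]=0x08

4a 08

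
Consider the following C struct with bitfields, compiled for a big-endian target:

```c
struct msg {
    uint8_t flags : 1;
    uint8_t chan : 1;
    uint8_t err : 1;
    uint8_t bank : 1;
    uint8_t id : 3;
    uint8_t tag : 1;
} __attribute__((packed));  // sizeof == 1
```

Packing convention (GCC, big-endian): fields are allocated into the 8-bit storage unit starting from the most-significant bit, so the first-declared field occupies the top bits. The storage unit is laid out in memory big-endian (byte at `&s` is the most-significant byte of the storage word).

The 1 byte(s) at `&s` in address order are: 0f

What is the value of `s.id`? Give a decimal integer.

7

[0]=0x0f (big-endian) → word 0x0f
flags [7+:1] = (word>>7) & 0x1 = 0
chan [6+:1] = (word>>6) & 0x1 = 0
err [5+:1] = (word>>5) & 0x1 = 0
bank [4+:1] = (word>>4) & 0x1 = 0
id [1+:3] = (word>>1) & 0x7 = 7  ←
tag [0+:1] = (word>>0) & 0x1 = 1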